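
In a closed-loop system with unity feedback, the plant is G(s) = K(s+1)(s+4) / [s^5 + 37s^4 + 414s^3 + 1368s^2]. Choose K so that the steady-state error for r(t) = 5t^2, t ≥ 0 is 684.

Factoring s^2 from the denominator leaves a polynomial with constant term 1368, so the system is type 2.
K_a = lim_{s→0} s^2·G(s) = K·1·4 / 1368 = (1/342)·K.
e_ss = 10/K_a = 684 ⇒ K_a = 5/342 ⇒ K = (5/342)/(1/342) = 5.

5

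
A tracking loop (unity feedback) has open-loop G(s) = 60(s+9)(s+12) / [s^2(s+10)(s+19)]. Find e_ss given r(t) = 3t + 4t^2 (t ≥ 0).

19/81

System type = 2 (two poles at s=0). Treating each term separately:
  • 3t: tracked with zero error.
  • 4t^2: e_ss = 8/K_a with K_a=648/19 → 19/81.
Total e_ss = 19/81.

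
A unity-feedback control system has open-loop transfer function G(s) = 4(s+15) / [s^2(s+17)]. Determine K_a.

Two free integrators in G(s): this is a type 2 system.
K_a = lim_{s→0} s^2·G(s) = 4·15 / (17) = 60/17.

60/17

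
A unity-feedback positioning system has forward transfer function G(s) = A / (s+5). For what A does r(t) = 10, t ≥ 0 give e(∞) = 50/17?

12

The open loop has no poles at the origin → type 0 system.
K_p = lim_{s→0} G(s) = A / (5) = 0.2·A.
e_ss = 10/(1 + K_p) = 50/17 ⇒ 1 + 0.2·A = 3.4 ⇒ A = 12.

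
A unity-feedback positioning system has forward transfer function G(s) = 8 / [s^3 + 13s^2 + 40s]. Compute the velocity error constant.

The denominator has no term below 40s — 1 pole at s=0, type 1.
K_v = lim_{s→0} s·G(s) = 8 / 40 = 0.2.

0.2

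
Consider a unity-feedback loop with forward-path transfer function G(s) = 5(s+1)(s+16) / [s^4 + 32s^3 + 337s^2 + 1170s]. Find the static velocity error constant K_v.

8/117

The denominator has no term below 1170s — 1 pole at s=0, type 1.
K_v = lim_{s→0} s·G(s) = 5·1·16 / 1170 = 8/117.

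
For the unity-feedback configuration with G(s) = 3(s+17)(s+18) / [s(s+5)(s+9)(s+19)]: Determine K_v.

102/95

The open loop has one pole at the origin → type 1 system.
K_v = lim_{s→0} s·G(s) = 3·17·18 / (5·9·19) = 102/95.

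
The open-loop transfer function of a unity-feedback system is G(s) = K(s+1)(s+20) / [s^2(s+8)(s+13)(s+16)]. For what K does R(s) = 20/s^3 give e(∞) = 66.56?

25

The open loop has two poles at the origin → type 2 system.
K_a = lim_{s→0} s^2·G(s) = K·1·20 / (8·13·16) = (5/416)·K.
e_ss = 20/K_a = 66.56 ⇒ K_a = 125/416 ⇒ K = (125/416)/(5/416) = 25.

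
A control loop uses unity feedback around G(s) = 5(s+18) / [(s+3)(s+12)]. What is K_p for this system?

2.5

System type = 0 (no poles at s=0).
K_p = lim_{s→0} G(s) = 5·18 / (3·12) = 2.5.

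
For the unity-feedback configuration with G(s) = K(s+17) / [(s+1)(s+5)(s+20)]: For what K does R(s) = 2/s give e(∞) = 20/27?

The open loop has no poles at the origin → type 0 system.
K_p = lim_{s→0} G(s) = K·17 / (1·5·20) = 0.17·K.
e_ss = 2/(1 + K_p) = 20/27 ⇒ 1 + 0.17·K = 2.7 ⇒ K = 10.

10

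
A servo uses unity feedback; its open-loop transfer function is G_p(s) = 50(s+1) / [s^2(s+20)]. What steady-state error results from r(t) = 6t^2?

4.8

Two free integrators in G_p(s): this is a type 2 system.
K_a = lim_{s→0} s^2·G_p(s) = 50·1 / (20) = 2.5.
r(t) = 6t^2 gives R(s) = 12/s^3.
e_ss = 12/K_a = 12/2.5 = 4.8.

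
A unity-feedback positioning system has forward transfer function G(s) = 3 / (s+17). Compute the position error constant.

G(s) has no factors of s in the denominator, so the system is type 0.
K_p = lim_{s→0} G(s) = 3 / (17) = 3/17.

3/17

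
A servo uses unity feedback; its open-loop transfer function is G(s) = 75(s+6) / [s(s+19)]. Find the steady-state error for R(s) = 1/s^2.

19/450

One free integrator in G(s): this is a type 1 system.
K_v = lim_{s→0} s·G(s) = 75·6 / (19) = 450/19.
e_ss = 1/K_v = 1/(450/19) = 19/450.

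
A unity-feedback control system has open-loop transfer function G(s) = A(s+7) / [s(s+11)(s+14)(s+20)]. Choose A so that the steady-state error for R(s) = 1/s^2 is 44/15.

150

System type = 1 (one pole at s=0).
K_v = lim_{s→0} s·G(s) = A·7 / (11·14·20) = (1/440)·A.
e_ss = 1/K_v = 44/15 ⇒ K_v = 15/44 ⇒ A = (15/44)/(1/440) = 150.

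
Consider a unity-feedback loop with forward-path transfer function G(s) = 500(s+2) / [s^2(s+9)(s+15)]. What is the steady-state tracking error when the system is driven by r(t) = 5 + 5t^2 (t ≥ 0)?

System type = 2 (two poles at s=0). Treating each term separately:
  • 5: tracked with zero error.
  • 5t^2: e_ss = 10/K_a with K_a=200/27 → 1.35.
Total e_ss = 1.35.

1.35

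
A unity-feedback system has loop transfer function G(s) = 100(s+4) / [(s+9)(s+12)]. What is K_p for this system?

No free integrators in G(s): this is a type 0 system.
K_p = lim_{s→0} G(s) = 100·4 / (9·12) = 100/27.

100/27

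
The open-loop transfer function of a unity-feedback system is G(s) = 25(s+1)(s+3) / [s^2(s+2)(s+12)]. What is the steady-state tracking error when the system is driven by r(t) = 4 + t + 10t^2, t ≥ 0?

6.4

Two free integrators in G(s): this is a type 2 system. Treating each term separately:
  • 4: tracked with zero error.
  • t: tracked with zero error.
  • 10t^2: e_ss = 20/K_a with K_a=3.125 → 6.4.
Total e_ss = 6.4.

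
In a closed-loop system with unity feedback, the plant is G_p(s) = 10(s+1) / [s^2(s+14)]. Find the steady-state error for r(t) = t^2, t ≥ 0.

2.8

Two free integrators in G_p(s): this is a type 2 system.
K_a = lim_{s→0} s^2·G_p(s) = 10·1 / (14) = 5/7.
r(t) = t^2 gives R(s) = 2/s^3.
e_ss = 2/K_a = 2/(5/7) = 2.8.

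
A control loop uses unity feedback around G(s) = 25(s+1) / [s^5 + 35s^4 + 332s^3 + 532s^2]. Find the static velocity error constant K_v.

infinity

K_v = lim_{s→0} s·G(s); with 2 poles at the origin the limit diverges, so K_v = ∞.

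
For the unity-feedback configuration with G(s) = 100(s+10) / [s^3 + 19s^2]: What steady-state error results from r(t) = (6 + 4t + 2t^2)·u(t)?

0.076

Lowest-order denominator term is 19s^2, so the open loop has 2 poles at the origin → type 2 system. Treating each term separately:
  • 6: tracked with zero error.
  • 4t: tracked with zero error.
  • 2t^2: e_ss = 4/K_a with K_a=1000/19 → 0.076.
Total e_ss = 0.076.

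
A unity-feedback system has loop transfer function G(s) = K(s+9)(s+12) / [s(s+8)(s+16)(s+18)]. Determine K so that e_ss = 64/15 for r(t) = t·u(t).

One free integrator in G(s): this is a type 1 system.
K_v = lim_{s→0} s·G(s) = K·9·12 / (8·16·18) = (3/64)·K.
e_ss = 1/K_v = 64/15 ⇒ K_v = 15/64 ⇒ K = (15/64)/(3/64) = 5.

5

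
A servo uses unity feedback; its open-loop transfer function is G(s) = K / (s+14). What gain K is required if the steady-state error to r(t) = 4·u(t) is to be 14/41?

150

No free integrators in G(s): this is a type 0 system.
K_p = lim_{s→0} G(s) = K / (14) = (1/14)·K.
e_ss = 4/(1 + K_p) = 14/41 ⇒ 1 + (1/14)·K = 82/7 ⇒ K = 150.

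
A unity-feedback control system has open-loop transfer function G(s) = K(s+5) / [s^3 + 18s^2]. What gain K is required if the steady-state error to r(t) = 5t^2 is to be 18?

Lowest-order denominator term is 18s^2, so the open loop has 2 poles at the origin → type 2 system.
K_a = lim_{s→0} s^2·G(s) = K·5 / 18 = (5/18)·K.
e_ss = 10/K_a = 18 ⇒ K_a = 5/9 ⇒ K = (5/9)/(5/18) = 2.

2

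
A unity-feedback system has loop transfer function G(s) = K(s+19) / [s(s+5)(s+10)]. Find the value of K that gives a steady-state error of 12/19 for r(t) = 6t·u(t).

System type = 1 (one pole at s=0).
K_v = lim_{s→0} s·G(s) = K·19 / (5·10) = 0.38·K.
e_ss = 6/K_v = 12/19 ⇒ K_v = 9.5 ⇒ K = 9.5/0.38 = 25.

25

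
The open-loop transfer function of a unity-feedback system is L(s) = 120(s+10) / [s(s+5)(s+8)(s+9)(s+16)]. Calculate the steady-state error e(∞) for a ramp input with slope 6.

28.8

One free integrator in L(s): this is a type 1 system.
K_v = lim_{s→0} s·L(s) = 120·10 / (5·8·9·16) = 5/24.
e_ss = 6/K_v = 6/(5/24) = 28.8.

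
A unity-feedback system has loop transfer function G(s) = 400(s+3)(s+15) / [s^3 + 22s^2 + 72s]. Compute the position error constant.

K_p = lim_{s→0} G(s); with 1 pole at the origin the limit diverges, so K_p = ∞.

infinity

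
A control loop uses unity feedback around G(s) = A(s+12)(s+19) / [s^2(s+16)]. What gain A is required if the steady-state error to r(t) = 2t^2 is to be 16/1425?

25

System type = 2 (two poles at s=0).
K_a = lim_{s→0} s^2·G(s) = A·12·19 / (16) = 14.25·A.
e_ss = 4/K_a = 16/1425 ⇒ K_a = 356.25 ⇒ A = 356.25/14.25 = 25.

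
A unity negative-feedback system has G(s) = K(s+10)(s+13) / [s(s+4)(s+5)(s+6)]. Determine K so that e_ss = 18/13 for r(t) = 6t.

G(s) has one factor of s in the denominator, so the system is type 1.
K_v = lim_{s→0} s·G(s) = K·10·13 / (4·5·6) = (13/12)·K.
e_ss = 6/K_v = 18/13 ⇒ K_v = 13/3 ⇒ K = (13/3)/(13/12) = 4.

4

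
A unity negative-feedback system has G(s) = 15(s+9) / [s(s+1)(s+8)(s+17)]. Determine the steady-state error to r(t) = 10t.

System type = 1 (one pole at s=0).
K_v = lim_{s→0} s·G(s) = 15·9 / (1·8·17) = 135/136.
e_ss = 10/K_v = 10/(135/136) = 272/27.

272/27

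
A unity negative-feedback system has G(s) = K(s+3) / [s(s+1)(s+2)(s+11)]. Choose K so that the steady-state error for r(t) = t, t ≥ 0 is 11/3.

2

System type = 1 (one pole at s=0).
K_v = lim_{s→0} s·G(s) = K·3 / (1·2·11) = (3/22)·K.
e_ss = 1/K_v = 11/3 ⇒ K_v = 3/11 ⇒ K = (3/11)/(3/22) = 2.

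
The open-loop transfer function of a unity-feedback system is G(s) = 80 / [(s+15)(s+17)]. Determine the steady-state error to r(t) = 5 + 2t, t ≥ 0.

infinity

The open loop has no poles at the origin → type 0 system. Treating each term separately:
  • 5: e_ss = 5/(1+K_p) with K_p=16/51 → 255/67.
  • 2t: a type-0 system cannot track it, e_ss → ∞.
The unbounded component dominates.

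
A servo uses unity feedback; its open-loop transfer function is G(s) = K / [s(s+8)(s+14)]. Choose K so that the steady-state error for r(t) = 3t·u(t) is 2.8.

G(s) has one factor of s in the denominator, so the system is type 1.
K_v = lim_{s→0} s·G(s) = K / (8·14) = (1/112)·K.
e_ss = 3/K_v = 2.8 ⇒ K_v = 15/14 ⇒ K = (15/14)/(1/112) = 120.

120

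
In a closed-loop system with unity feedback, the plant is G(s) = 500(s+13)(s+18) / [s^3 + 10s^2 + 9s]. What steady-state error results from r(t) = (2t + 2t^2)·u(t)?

infinity

Lowest-order denominator term is 9s, so the open loop has 1 pole at the origin → type 1 system. Taking each input component in turn:
  • 2t: e_ss = 2/K_v with K_v=13000 → 1/6500.
  • 2t^2: a type-1 system cannot track it, e_ss → ∞.
The unbounded component dominates.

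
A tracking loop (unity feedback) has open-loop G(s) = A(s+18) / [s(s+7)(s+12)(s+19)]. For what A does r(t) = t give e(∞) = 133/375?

G(s) has one factor of s in the denominator, so the system is type 1.
K_v = lim_{s→0} s·G(s) = A·18 / (7·12·19) = (3/266)·A.
e_ss = 1/K_v = 133/375 ⇒ K_v = 375/133 ⇒ A = (375/133)/(3/266) = 250.

250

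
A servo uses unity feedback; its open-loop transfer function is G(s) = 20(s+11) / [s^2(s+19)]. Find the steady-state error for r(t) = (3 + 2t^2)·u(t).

19/55

Two free integrators in G(s): this is a type 2 system. Treating each term separately:
  • 3: tracked with zero error.
  • 2t^2: e_ss = 4/K_a with K_a=220/19 → 19/55.
Total e_ss = 19/55.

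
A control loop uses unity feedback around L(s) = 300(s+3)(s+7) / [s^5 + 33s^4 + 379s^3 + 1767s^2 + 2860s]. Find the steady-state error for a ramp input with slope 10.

286/63

Lowest-order denominator term is 2860s, so the open loop has 1 pole at the origin → type 1 system.
K_v = lim_{s→0} s·L(s) = 300·3·7 / 2860 = 315/143.
e_ss = 10/K_v = 10/(315/143) = 286/63.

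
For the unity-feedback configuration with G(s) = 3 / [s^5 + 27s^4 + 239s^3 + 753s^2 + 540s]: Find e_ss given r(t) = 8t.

The denominator has no term below 540s — 1 pole at s=0, type 1.
K_v = lim_{s→0} s·G(s) = 3 / 540 = 1/180.
e_ss = 8/K_v = 8/(1/180) = 1440.

1440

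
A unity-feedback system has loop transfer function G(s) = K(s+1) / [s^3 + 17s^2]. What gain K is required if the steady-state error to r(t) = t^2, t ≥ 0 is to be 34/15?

15

The denominator has no term below 17s^2 — 2 poles at s=0, type 2.
K_a = lim_{s→0} s^2·G(s) = K·1 / 17 = (1/17)·K.
e_ss = 2/K_a = 34/15 ⇒ K_a = 15/17 ⇒ K = (15/17)/(1/17) = 15.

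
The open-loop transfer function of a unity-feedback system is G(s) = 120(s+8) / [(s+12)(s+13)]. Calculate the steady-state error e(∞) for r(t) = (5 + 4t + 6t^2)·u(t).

G(s) has no factors of s in the denominator, so the system is type 0. By superposition:
  • 5: e_ss = 5/(1+K_p) with K_p=80/13 → 65/93.
  • 4t: a type-0 system cannot track it, e_ss → ∞.
  • 6t^2: a type-0 system cannot track it, e_ss → ∞.
The unbounded component dominates.

infinity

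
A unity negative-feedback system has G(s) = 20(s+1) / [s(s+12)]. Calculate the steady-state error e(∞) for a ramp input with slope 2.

The open loop has one pole at the origin → type 1 system.
K_v = lim_{s→0} s·G(s) = 20·1 / (12) = 5/3.
e_ss = 2/K_v = 2/(5/3) = 1.2.

1.2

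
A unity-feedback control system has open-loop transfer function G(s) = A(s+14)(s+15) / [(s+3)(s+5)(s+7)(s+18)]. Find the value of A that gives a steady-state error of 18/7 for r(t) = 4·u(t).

5

The open loop has no poles at the origin → type 0 system.
K_p = lim_{s→0} G(s) = A·14·15 / (3·5·7·18) = (1/9)·A.
e_ss = 4/(1 + K_p) = 18/7 ⇒ 1 + (1/9)·A = 14/9 ⇒ A = 5.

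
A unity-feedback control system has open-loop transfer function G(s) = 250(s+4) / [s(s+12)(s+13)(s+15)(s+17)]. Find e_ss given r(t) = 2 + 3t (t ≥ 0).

119.34

G(s) has one factor of s in the denominator, so the system is type 1. Taking each input component in turn:
  • 2: tracked with zero error.
  • 3t: e_ss = 3/K_v with K_v=50/1989 → 119.34.
Total e_ss = 119.34.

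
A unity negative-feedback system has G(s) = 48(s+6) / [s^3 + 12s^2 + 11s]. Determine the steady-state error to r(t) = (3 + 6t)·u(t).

The denominator has no term below 11s — 1 pole at s=0, type 1. Taking each input component in turn:
  • 3: tracked with zero error.
  • 6t: e_ss = 6/K_v with K_v=288/11 → 11/48.
Total e_ss = 11/48.

11/48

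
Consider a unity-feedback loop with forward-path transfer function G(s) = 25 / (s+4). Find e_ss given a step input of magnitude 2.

8/29

G(s) has no factors of s in the denominator, so the system is type 0.
K_p = lim_{s→0} G(s) = 25 / (4) = 6.25.
e_ss = 2/(1 + K_p) = 2/7.25 = 8/29.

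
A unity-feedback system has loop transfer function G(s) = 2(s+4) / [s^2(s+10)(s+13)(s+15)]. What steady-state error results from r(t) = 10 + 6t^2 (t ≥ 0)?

System type = 2 (two poles at s=0). Taking each input component in turn:
  • 10: tracked with zero error.
  • 6t^2: e_ss = 12/K_a with K_a=4/975 → 2925.
Total e_ss = 2925.

2925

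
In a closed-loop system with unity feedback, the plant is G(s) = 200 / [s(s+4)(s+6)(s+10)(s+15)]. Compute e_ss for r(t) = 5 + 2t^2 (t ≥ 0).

One free integrator in G(s): this is a type 1 system. Treating each term separately:
  • 5: tracked with zero error.
  • 2t^2: a type-1 system cannot track it, e_ss → ∞.
The unbounded component dominates.

infinity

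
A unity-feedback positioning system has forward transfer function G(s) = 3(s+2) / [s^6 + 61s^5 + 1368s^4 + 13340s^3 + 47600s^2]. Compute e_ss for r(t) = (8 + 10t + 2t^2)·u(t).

95200/3

The denominator has no term below 47600s^2 — 2 poles at s=0, type 2. Treating each term separately:
  • 8: tracked with zero error.
  • 10t: tracked with zero error.
  • 2t^2: e_ss = 4/K_a with K_a=3/23800 → 95200/3.
Total e_ss = 95200/3.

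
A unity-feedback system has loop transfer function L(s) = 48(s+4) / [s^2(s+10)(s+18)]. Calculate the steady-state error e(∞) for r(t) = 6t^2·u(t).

System type = 2 (two poles at s=0).
K_a = lim_{s→0} s^2·L(s) = 48·4 / (10·18) = 16/15.
r(t) = 6t^2 gives R(s) = 12/s^3.
e_ss = 12/K_a = 12/(16/15) = 11.25.

11.25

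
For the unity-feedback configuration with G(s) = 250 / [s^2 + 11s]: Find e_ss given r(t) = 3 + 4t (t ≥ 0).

0.176

Factoring s from the denominator leaves a polynomial with constant term 11, so the system is type 1. Treating each term separately:
  • 3: tracked with zero error.
  • 4t: e_ss = 4/K_v with K_v=250/11 → 0.176.
Total e_ss = 0.176.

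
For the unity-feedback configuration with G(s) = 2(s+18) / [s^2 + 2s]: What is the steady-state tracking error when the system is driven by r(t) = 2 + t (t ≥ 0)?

1/18

Lowest-order denominator term is 2s, so the open loop has 1 pole at the origin → type 1 system. Taking each input component in turn:
  • 2: tracked with zero error.
  • t: e_ss = 1/K_v with K_v=18 → 1/18.
Total e_ss = 1/18.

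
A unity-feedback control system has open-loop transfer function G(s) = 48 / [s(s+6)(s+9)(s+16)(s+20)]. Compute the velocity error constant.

1/360

System type = 1 (one pole at s=0).
K_v = lim_{s→0} s·G(s) = 48 / (6·9·16·20) = 1/360.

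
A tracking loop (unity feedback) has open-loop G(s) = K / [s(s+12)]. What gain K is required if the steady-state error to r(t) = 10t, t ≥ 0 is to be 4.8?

25

System type = 1 (one pole at s=0).
K_v = lim_{s→0} s·G(s) = K / (12) = (1/12)·K.
e_ss = 10/K_v = 4.8 ⇒ K_v = 25/12 ⇒ K = (25/12)/(1/12) = 25.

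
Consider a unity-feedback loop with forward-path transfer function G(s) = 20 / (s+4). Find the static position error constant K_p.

5

The open loop has no poles at the origin → type 0 system.
K_p = lim_{s→0} G(s) = 20 / (4) = 5.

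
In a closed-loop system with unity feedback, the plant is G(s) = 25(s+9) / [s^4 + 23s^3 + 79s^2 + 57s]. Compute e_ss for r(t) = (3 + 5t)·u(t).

The denominator has no term below 57s — 1 pole at s=0, type 1. Treating each term separately:
  • 3: tracked with zero error.
  • 5t: e_ss = 5/K_v with K_v=75/19 → 19/15.
Total e_ss = 19/15.

19/15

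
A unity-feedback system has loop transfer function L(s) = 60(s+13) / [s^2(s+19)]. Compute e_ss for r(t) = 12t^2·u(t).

System type = 2 (two poles at s=0).
K_a = lim_{s→0} s^2·L(s) = 60·13 / (19) = 780/19.
r(t) = 12t^2 gives R(s) = 24/s^3.
e_ss = 24/K_a = 24/(780/19) = 38/65.

38/65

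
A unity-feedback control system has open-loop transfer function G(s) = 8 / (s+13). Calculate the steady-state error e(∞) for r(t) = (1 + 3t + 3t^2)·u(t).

The open loop has no poles at the origin → type 0 system. Taking each input component in turn:
  • 1: e_ss = 1/(1+K_p) with K_p=8/13 → 13/21.
  • 3t: a type-0 system cannot track it, e_ss → ∞.
  • 3t^2: a type-0 system cannot track it, e_ss → ∞.
The unbounded component dominates.

infinity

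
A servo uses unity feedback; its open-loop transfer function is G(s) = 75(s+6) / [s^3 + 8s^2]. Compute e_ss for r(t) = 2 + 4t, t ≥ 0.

The denominator has no term below 8s^2 — 2 poles at s=0, type 2. Taking each input component in turn:
  • 2: tracked with zero error.
  • 4t: tracked with zero error.
Total e_ss = 0.

0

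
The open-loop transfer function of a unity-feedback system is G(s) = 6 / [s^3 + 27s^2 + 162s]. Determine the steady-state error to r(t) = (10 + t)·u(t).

27

Factoring s from the denominator leaves a polynomial with constant term 162, so the system is type 1. Taking each input component in turn:
  • 10: tracked with zero error.
  • t: e_ss = 1/K_v with K_v=1/27 → 27.
Total e_ss = 27.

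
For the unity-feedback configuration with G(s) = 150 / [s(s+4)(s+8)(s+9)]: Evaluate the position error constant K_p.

infinity

K_p = lim_{s→0} G(s); with 1 pole at the origin the limit diverges, so K_p = ∞.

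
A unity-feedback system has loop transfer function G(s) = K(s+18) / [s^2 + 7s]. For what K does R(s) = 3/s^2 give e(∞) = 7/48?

8

Factoring s from the denominator leaves a polynomial with constant term 7, so the system is type 1.
K_v = lim_{s→0} s·G(s) = K·18 / 7 = (18/7)·K.
e_ss = 3/K_v = 7/48 ⇒ K_v = 144/7 ⇒ K = (144/7)/(18/7) = 8.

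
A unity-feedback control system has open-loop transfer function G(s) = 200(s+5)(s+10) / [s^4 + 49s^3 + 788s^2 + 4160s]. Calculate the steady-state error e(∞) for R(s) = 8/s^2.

3.328

Lowest-order denominator term is 4160s, so the open loop has 1 pole at the origin → type 1 system.
K_v = lim_{s→0} s·G(s) = 200·5·10 / 4160 = 125/52.
e_ss = 8/K_v = 8/(125/52) = 3.328.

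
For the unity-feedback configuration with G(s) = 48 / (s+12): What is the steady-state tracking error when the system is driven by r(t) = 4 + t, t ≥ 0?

G(s) has no factors of s in the denominator, so the system is type 0. By superposition:
  • 4: e_ss = 4/(1+K_p) with K_p=4 → 0.8.
  • t: a type-0 system cannot track it, e_ss → ∞.
The unbounded component dominates.

infinity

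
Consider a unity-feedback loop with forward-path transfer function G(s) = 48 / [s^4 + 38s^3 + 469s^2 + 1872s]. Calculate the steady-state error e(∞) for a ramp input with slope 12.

468

The denominator has no term below 1872s — 1 pole at s=0, type 1.
K_v = lim_{s→0} s·G(s) = 48 / 1872 = 1/39.
e_ss = 12/K_v = 12/(1/39) = 468.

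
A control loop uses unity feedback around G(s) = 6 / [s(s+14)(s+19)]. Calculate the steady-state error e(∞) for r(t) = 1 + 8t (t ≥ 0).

1064/3

The open loop has one pole at the origin → type 1 system. Treating each term separately:
  • 1: tracked with zero error.
  • 8t: e_ss = 8/K_v with K_v=3/133 → 1064/3.
Total e_ss = 1064/3.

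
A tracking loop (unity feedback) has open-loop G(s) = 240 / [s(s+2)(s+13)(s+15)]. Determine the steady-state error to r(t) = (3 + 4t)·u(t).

6.5

One free integrator in G(s): this is a type 1 system. Taking each input component in turn:
  • 3: tracked with zero error.
  • 4t: e_ss = 4/K_v with K_v=8/13 → 6.5.
Total e_ss = 6.5.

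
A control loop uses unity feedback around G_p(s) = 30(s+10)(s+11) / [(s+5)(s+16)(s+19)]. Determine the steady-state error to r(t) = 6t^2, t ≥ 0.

infinity

The open loop has no poles at the origin → type 0 system.
K_a = lim_{s→0} s^2·G_p(s) = 0; the steady-state error to this parabolic input grows without bound.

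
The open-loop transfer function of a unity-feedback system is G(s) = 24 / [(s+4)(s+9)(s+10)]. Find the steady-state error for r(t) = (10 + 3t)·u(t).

infinity

No free integrators in G(s): this is a type 0 system. Taking each input component in turn:
  • 10: e_ss = 10/(1+K_p) with K_p=1/15 → 9.375.
  • 3t: a type-0 system cannot track it, e_ss → ∞.
The unbounded component dominates.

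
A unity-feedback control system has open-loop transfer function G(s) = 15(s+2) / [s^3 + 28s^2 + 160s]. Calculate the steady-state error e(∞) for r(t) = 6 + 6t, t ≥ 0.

The denominator has no term below 160s — 1 pole at s=0, type 1. Treating each term separately:
  • 6: tracked with zero error.
  • 6t: e_ss = 6/K_v with K_v=0.1875 → 32.
Total e_ss = 32.

32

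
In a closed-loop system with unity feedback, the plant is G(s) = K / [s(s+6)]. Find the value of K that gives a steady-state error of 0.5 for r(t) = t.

12

The open loop has one pole at the origin → type 1 system.
K_v = lim_{s→0} s·G(s) = K / (6) = (1/6)·K.
e_ss = 1/K_v = 0.5 ⇒ K_v = 2 ⇒ K = 2/(1/6) = 12.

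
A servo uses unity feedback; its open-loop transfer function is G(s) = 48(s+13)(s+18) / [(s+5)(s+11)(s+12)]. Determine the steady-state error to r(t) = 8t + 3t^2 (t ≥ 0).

infinity

No free integrators in G(s): this is a type 0 system. Taking each input component in turn:
  • 8t: a type-0 system cannot track it, e_ss → ∞.
  • 3t^2: a type-0 system cannot track it, e_ss → ∞.
The unbounded component dominates.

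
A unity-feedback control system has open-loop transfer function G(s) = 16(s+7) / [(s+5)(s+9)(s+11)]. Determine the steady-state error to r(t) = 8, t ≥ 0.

The open loop has no poles at the origin → type 0 system.
K_p = lim_{s→0} G(s) = 16·7 / (5·9·11) = 112/495.
e_ss = 8/(1 + K_p) = 8/(607/495) = 3960/607.

3960/607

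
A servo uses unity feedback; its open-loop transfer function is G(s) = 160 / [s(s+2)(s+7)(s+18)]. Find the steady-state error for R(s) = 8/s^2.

12.6

G(s) has one factor of s in the denominator, so the system is type 1.
K_v = lim_{s→0} s·G(s) = 160 / (2·7·18) = 40/63.
e_ss = 8/K_v = 8/(40/63) = 12.6.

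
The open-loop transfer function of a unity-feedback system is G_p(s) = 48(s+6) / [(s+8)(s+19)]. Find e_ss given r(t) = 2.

38/55

System type = 0 (no poles at s=0).
K_p = lim_{s→0} G_p(s) = 48·6 / (8·19) = 36/19.
e_ss = 2/(1 + K_p) = 2/(55/19) = 38/55.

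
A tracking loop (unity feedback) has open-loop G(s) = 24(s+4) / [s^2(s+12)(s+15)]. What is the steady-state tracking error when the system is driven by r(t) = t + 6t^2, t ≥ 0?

22.5

G(s) has two factors of s in the denominator, so the system is type 2. Treating each term separately:
  • t: tracked with zero error.
  • 6t^2: e_ss = 12/K_a with K_a=8/15 → 22.5.
Total e_ss = 22.5.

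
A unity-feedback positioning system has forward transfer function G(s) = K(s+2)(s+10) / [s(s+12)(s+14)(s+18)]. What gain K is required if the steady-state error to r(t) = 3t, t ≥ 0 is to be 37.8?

System type = 1 (one pole at s=0).
K_v = lim_{s→0} s·G(s) = K·2·10 / (12·14·18) = (5/756)·K.
e_ss = 3/K_v = 37.8 ⇒ K_v = 5/63 ⇒ K = (5/63)/(5/756) = 12.

12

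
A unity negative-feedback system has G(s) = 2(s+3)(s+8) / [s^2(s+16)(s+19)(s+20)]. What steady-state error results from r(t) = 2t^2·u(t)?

Two free integrators in G(s): this is a type 2 system.
K_a = lim_{s→0} s^2·G(s) = 2·3·8 / (16·19·20) = 3/380.
r(t) = 2t^2 gives R(s) = 4/s^3.
e_ss = 4/K_a = 4/(3/380) = 1520/3.

1520/3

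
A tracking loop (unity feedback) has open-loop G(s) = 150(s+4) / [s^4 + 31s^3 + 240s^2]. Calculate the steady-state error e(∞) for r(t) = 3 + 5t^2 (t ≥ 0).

Factoring s^2 from the denominator leaves a polynomial with constant term 240, so the system is type 2. Taking each input component in turn:
  • 3: tracked with zero error.
  • 5t^2: e_ss = 10/K_a with K_a=2.5 → 4.
Total e_ss = 4.

4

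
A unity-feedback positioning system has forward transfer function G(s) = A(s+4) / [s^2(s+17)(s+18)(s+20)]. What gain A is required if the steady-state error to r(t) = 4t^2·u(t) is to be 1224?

10

G(s) has two factors of s in the denominator, so the system is type 2.
K_a = lim_{s→0} s^2·G(s) = A·4 / (17·18·20) = (1/1530)·A.
e_ss = 8/K_a = 1224 ⇒ K_a = 1/153 ⇒ A = (1/153)/(1/1530) = 10.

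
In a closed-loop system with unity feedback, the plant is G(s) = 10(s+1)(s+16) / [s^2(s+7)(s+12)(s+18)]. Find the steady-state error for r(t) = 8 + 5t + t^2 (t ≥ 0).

System type = 2 (two poles at s=0). Treating each term separately:
  • 8: tracked with zero error.
  • 5t: tracked with zero error.
  • t^2: e_ss = 2/K_a with K_a=20/189 → 18.9.
Total e_ss = 18.9.

18.9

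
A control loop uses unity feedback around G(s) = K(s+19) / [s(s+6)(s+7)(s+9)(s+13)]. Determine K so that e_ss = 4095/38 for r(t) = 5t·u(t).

System type = 1 (one pole at s=0).
K_v = lim_{s→0} s·G(s) = K·19 / (6·7·9·13) = (19/4914)·K.
e_ss = 5/K_v = 4095/38 ⇒ K_v = 38/819 ⇒ K = (38/819)/(19/4914) = 12.

12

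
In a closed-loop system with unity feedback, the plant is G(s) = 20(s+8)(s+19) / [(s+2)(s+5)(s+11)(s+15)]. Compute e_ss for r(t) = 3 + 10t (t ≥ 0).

infinity

No free integrators in G(s): this is a type 0 system. Treating each term separately:
  • 3: e_ss = 3/(1+K_p) with K_p=304/165 → 495/469.
  • 10t: a type-0 system cannot track it, e_ss → ∞.
The unbounded component dominates.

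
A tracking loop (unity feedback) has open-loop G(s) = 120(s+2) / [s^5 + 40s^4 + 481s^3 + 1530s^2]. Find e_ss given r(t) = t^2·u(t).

12.75

Factoring s^2 from the denominator leaves a polynomial with constant term 1530, so the system is type 2.
K_a = lim_{s→0} s^2·G(s) = 120·2 / 1530 = 8/51.
r(t) = t^2 gives R(s) = 2/s^3.
e_ss = 2/K_a = 2/(8/51) = 12.75.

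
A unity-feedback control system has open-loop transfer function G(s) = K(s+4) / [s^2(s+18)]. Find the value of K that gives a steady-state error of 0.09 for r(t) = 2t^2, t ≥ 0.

200

The open loop has two poles at the origin → type 2 system.
K_a = lim_{s→0} s^2·G(s) = K·4 / (18) = (2/9)·K.
e_ss = 4/K_a = 0.09 ⇒ K_a = 400/9 ⇒ K = (400/9)/(2/9) = 200.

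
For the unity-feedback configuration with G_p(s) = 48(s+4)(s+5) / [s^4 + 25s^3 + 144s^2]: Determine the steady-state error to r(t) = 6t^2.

Lowest-order denominator term is 144s^2, so the open loop has 2 poles at the origin → type 2 system.
K_a = lim_{s→0} s^2·G_p(s) = 48·4·5 / 144 = 20/3.
r(t) = 6t^2 gives R(s) = 12/s^3.
e_ss = 12/K_a = 12/(20/3) = 1.8.

1.8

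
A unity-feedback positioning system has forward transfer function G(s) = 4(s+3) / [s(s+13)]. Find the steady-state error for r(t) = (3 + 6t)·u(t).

The open loop has one pole at the origin → type 1 system. By superposition:
  • 3: tracked with zero error.
  • 6t: e_ss = 6/K_v with K_v=12/13 → 6.5.
Total e_ss = 6.5.

6.5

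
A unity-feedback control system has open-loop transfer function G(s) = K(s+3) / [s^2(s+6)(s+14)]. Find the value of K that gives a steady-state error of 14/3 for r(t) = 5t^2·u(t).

60

The open loop has two poles at the origin → type 2 system.
K_a = lim_{s→0} s^2·G(s) = K·3 / (6·14) = (1/28)·K.
e_ss = 10/K_a = 14/3 ⇒ K_a = 15/7 ⇒ K = (15/7)/(1/28) = 60.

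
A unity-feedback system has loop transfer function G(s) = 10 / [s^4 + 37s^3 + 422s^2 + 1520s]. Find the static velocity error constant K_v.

1/152

The denominator has no term below 1520s — 1 pole at s=0, type 1.
K_v = lim_{s→0} s·G(s) = 10 / 1520 = 1/152.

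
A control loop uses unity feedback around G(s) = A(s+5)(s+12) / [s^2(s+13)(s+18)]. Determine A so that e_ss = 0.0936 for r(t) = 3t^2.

250

System type = 2 (two poles at s=0).
K_a = lim_{s→0} s^2·G(s) = A·5·12 / (13·18) = (10/39)·A.
e_ss = 6/K_a = 0.0936 ⇒ K_a = 2500/39 ⇒ A = (2500/39)/(10/39) = 250.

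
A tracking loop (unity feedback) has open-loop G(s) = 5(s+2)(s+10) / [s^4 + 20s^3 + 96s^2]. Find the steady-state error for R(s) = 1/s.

The denominator has no term below 96s^2 — 2 poles at s=0, type 2.
K_p = ∞ for a type-2 system; e_ss to a step is zero.

0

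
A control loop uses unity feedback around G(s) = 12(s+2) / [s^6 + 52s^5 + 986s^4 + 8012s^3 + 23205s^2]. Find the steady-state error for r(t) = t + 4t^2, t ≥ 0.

Factoring s^2 from the denominator leaves a polynomial with constant term 23205, so the system is type 2. Treating each term separately:
  • t: tracked with zero error.
  • 4t^2: e_ss = 8/K_a with K_a=8/7735 → 7735.
Total e_ss = 7735.

7735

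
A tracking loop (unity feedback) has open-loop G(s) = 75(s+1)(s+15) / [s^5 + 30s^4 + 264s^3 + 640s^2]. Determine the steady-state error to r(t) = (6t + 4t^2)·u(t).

1024/225

The denominator has no term below 640s^2 — 2 poles at s=0, type 2. Treating each term separately:
  • 6t: tracked with zero error.
  • 4t^2: e_ss = 8/K_a with K_a=225/128 → 1024/225.
Total e_ss = 1024/225.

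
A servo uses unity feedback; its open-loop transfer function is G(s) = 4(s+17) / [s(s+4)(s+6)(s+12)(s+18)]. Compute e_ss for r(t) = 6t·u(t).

System type = 1 (one pole at s=0).
K_v = lim_{s→0} s·G(s) = 4·17 / (4·6·12·18) = 17/1296.
e_ss = 6/K_v = 6/(17/1296) = 7776/17.

7776/17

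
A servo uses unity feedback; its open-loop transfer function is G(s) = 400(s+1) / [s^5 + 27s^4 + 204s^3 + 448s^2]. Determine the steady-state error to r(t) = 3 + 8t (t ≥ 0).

0

Factoring s^2 from the denominator leaves a polynomial with constant term 448, so the system is type 2. Treating each term separately:
  • 3: tracked with zero error.
  • 8t: tracked with zero error.
Total e_ss = 0.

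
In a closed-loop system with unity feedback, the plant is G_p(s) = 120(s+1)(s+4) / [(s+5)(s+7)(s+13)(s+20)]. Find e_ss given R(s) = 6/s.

No free integrators in G_p(s): this is a type 0 system.
K_p = lim_{s→0} G_p(s) = 120·1·4 / (5·7·13·20) = 24/455.
e_ss = 6/(1 + K_p) = 6/(479/455) = 2730/479.

2730/479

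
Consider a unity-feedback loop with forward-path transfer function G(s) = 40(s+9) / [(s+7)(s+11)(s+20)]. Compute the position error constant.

G(s) has no factors of s in the denominator, so the system is type 0.
K_p = lim_{s→0} G(s) = 40·9 / (7·11·20) = 18/77.

18/77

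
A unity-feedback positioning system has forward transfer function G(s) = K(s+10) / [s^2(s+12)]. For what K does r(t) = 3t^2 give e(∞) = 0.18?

40

G(s) has two factors of s in the denominator, so the system is type 2.
K_a = lim_{s→0} s^2·G(s) = K·10 / (12) = (5/6)·K.
e_ss = 6/K_a = 0.18 ⇒ K_a = 100/3 ⇒ K = (100/3)/(5/6) = 40.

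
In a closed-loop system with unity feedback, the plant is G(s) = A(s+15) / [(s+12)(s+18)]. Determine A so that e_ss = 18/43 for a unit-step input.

System type = 0 (no poles at s=0).
K_p = lim_{s→0} G(s) = A·15 / (12·18) = (5/72)·A.
e_ss = 1/(1 + K_p) = 18/43 ⇒ 1 + (5/72)·A = 43/18 ⇒ A = 20.

20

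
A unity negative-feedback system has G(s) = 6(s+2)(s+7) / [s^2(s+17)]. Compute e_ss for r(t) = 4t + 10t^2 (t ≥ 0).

Two free integrators in G(s): this is a type 2 system. Taking each input component in turn:
  • 4t: tracked with zero error.
  • 10t^2: e_ss = 20/K_a with K_a=84/17 → 85/21.
Total e_ss = 85/21.

85/21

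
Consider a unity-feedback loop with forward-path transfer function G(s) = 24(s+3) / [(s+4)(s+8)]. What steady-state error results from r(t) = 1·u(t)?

No free integrators in G(s): this is a type 0 system.
K_p = lim_{s→0} G(s) = 24·3 / (4·8) = 2.25.
e_ss = 1/(1 + K_p) = 1/3.25 = 4/13.

4/13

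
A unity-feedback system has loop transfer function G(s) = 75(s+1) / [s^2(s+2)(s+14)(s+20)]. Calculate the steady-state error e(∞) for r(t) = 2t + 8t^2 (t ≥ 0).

System type = 2 (two poles at s=0). Treating each term separately:
  • 2t: tracked with zero error.
  • 8t^2: e_ss = 16/K_a with K_a=15/112 → 1792/15.
Total e_ss = 1792/15.

1792/15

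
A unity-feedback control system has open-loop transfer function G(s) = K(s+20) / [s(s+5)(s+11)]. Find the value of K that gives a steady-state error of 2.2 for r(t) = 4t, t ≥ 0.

5

G(s) has one factor of s in the denominator, so the system is type 1.
K_v = lim_{s→0} s·G(s) = K·20 / (5·11) = (4/11)·K.
e_ss = 4/K_v = 2.2 ⇒ K_v = 20/11 ⇒ K = (20/11)/(4/11) = 5.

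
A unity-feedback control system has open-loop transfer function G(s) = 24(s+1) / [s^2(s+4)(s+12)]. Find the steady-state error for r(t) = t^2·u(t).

System type = 2 (two poles at s=0).
K_a = lim_{s→0} s^2·G(s) = 24·1 / (4·12) = 0.5.
r(t) = t^2 gives R(s) = 2/s^3.
e_ss = 2/K_a = 2/0.5 = 4.

4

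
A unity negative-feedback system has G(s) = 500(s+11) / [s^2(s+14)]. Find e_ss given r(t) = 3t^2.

21/1375

G(s) has two factors of s in the denominator, so the system is type 2.
K_a = lim_{s→0} s^2·G(s) = 500·11 / (14) = 2750/7.
r(t) = 3t^2 gives R(s) = 6/s^3.
e_ss = 6/K_a = 6/(2750/7) = 21/1375.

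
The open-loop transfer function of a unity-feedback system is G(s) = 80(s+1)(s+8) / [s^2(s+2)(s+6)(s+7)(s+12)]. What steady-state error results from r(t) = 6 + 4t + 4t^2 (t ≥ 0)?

System type = 2 (two poles at s=0). By superposition:
  • 6: tracked with zero error.
  • 4t: tracked with zero error.
  • 4t^2: e_ss = 8/K_a with K_a=40/63 → 12.6.
Total e_ss = 12.6.

12.6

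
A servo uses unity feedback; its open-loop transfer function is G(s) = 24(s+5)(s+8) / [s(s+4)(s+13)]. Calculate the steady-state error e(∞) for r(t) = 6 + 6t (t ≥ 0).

System type = 1 (one pole at s=0). By superposition:
  • 6: tracked with zero error.
  • 6t: e_ss = 6/K_v with K_v=240/13 → 0.325.
Total e_ss = 0.325.

0.325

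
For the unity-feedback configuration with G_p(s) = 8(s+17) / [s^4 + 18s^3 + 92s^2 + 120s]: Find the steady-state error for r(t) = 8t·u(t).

Lowest-order denominator term is 120s, so the open loop has 1 pole at the origin → type 1 system.
K_v = lim_{s→0} s·G_p(s) = 8·17 / 120 = 17/15.
e_ss = 8/K_v = 8/(17/15) = 120/17.

120/17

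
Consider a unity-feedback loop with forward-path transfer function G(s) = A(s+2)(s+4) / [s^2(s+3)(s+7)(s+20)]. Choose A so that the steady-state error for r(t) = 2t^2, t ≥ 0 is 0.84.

System type = 2 (two poles at s=0).
K_a = lim_{s→0} s^2·G(s) = A·2·4 / (3·7·20) = (2/105)·A.
e_ss = 4/K_a = 0.84 ⇒ K_a = 100/21 ⇒ A = (100/21)/(2/105) = 250.

250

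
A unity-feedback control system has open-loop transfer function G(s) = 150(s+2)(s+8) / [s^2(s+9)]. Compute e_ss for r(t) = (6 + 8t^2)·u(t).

0.06

System type = 2 (two poles at s=0). By superposition:
  • 6: tracked with zero error.
  • 8t^2: e_ss = 16/K_a with K_a=800/3 → 0.06.
Total e_ss = 0.06.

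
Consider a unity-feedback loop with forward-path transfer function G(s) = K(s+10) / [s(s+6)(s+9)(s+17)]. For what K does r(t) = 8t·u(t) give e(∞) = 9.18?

The open loop has one pole at the origin → type 1 system.
K_v = lim_{s→0} s·G(s) = K·10 / (6·9·17) = (5/459)·K.
e_ss = 8/K_v = 9.18 ⇒ K_v = 400/459 ⇒ K = (400/459)/(5/459) = 80.

80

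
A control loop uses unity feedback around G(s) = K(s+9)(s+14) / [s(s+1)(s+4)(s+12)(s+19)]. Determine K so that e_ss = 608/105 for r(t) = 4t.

5

G(s) has one factor of s in the denominator, so the system is type 1.
K_v = lim_{s→0} s·G(s) = K·9·14 / (1·4·12·19) = (21/152)·K.
e_ss = 4/K_v = 608/105 ⇒ K_v = 105/152 ⇒ K = (105/152)/(21/152) = 5.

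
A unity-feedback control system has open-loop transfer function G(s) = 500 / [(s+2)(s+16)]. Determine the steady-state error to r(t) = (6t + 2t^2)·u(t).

The open loop has no poles at the origin → type 0 system. By superposition:
  • 6t: a type-0 system cannot track it, e_ss → ∞.
  • 2t^2: a type-0 system cannot track it, e_ss → ∞.
The unbounded component dominates.

infinity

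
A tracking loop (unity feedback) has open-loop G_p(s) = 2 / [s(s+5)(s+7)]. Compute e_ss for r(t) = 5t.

One free integrator in G_p(s): this is a type 1 system.
K_v = lim_{s→0} s·G_p(s) = 2 / (5·7) = 2/35.
e_ss = 5/K_v = 5/(2/35) = 87.5.

87.5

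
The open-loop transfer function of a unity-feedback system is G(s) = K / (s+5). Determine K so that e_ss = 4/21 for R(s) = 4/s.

100

The open loop has no poles at the origin → type 0 system.
K_p = lim_{s→0} G(s) = K / (5) = 0.2·K.
e_ss = 4/(1 + K_p) = 4/21 ⇒ 1 + 0.2·K = 21 ⇒ K = 100.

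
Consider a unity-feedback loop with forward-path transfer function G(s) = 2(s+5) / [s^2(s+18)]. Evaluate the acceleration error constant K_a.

The open loop has two poles at the origin → type 2 system.
K_a = lim_{s→0} s^2·G(s) = 2·5 / (18) = 5/9.

5/9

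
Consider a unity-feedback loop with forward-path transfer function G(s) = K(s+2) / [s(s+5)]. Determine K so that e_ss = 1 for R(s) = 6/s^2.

G(s) has one factor of s in the denominator, so the system is type 1.
K_v = lim_{s→0} s·G(s) = K·2 / (5) = 0.4·K.
e_ss = 6/K_v = 1 ⇒ K_v = 6 ⇒ K = 6/0.4 = 15.

15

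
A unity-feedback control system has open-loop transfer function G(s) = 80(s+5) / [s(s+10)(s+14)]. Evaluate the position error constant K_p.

K_p = lim_{s→0} G(s); with 1 pole at the origin the limit diverges, so K_p = ∞.

infinity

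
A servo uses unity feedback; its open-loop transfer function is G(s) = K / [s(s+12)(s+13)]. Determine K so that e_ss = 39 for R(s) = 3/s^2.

G(s) has one factor of s in the denominator, so the system is type 1.
K_v = lim_{s→0} s·G(s) = K / (12·13) = (1/156)·K.
e_ss = 3/K_v = 39 ⇒ K_v = 1/13 ⇒ K = (1/13)/(1/156) = 12.

12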